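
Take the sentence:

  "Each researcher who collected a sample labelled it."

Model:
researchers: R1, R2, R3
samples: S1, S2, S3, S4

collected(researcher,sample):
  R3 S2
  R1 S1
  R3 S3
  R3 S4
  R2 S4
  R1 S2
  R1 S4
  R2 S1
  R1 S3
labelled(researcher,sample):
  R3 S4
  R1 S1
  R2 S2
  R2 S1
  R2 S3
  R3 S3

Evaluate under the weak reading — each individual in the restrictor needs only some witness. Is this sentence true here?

"it" takes "a sample" as antecedent — a donkey pronoun bound across the clause boundary.
Weak reading: every researcher r with some collected-sample has at least one collected-sample s such that labelled(r,s).
Per researcher: R1:✓  R2:✓  R3:✓
Every researcher in the restrictor has a witness.

True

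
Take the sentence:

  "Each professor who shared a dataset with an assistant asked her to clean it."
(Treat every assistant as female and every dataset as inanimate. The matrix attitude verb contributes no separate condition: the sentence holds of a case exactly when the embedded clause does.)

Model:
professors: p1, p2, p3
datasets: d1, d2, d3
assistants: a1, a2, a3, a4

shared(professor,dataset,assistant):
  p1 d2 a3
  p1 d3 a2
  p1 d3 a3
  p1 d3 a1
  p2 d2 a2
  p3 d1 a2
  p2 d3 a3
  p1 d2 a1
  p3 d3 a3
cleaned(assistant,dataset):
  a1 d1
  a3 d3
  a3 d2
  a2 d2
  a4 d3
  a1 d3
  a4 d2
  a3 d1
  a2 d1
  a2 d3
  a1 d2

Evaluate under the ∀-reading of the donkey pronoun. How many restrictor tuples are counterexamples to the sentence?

"her" takes "an assistant" as antecedent and "it" takes "a dataset"; both are donkey pronouns co-varying with the restrictor.
Strong reading: for every (p,d,a) with shared(p,d,a), cleaned(a,d).
Restrictor triples: (p1,d2,a1)→cleaned(a1,d2) ✓  (p1,d2,a3)→cleaned(a3,d2) ✓  (p1,d3,a1)→cleaned(a1,d3) ✓  (p1,d3,a2)→cleaned(a2,d3) ✓  (p1,d3,a3)→cleaned(a3,d3) ✓  (p2,d2,a2)→cleaned(a2,d2) ✓  (p2,d3,a3)→cleaned(a3,d3) ✓  (p3,d1,a2)→cleaned(a2,d1) ✓  (p3,d3,a3)→cleaned(a3,d3) ✓
Counterexamples (restrictor triples failing the scope): 0.

0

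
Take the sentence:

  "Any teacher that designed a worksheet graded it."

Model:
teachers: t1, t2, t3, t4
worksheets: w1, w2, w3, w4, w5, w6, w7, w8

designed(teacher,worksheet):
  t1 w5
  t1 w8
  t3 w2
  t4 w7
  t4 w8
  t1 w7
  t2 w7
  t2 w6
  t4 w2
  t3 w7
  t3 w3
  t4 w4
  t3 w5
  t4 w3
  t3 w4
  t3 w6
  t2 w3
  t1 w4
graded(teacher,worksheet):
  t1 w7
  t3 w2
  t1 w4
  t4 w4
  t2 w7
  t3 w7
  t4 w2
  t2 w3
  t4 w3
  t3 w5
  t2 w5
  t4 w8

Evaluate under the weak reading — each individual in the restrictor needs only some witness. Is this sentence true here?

True

"it" takes "a worksheet" as antecedent — a donkey pronoun bound across the clause boundary.
Weak reading: every teacher t with some designed-worksheet has at least one designed-worksheet w such that graded(t,w).
Per teacher: t1:✓  t2:✓  t3:✓  t4:✓
Every teacher in the restrictor has a witness.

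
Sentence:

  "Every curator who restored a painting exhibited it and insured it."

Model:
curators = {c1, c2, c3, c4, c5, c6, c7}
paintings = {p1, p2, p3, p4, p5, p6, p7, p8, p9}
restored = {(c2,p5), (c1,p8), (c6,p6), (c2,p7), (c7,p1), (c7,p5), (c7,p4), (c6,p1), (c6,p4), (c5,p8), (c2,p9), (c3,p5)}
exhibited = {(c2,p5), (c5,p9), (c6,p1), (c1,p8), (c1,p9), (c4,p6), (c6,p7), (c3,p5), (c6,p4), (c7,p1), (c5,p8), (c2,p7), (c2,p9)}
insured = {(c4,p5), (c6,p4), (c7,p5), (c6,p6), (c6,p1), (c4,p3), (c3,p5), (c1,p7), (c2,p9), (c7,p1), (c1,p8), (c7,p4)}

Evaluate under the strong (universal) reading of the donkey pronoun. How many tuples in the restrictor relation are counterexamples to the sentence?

6

"it" takes "a painting" as antecedent — a donkey pronoun bound across the clause boundary.
Strong reading: for every (c,p) with restored(c,p), exhibited(c,p) ∧ insured(c,p).
Restrictor pairs: (c1,p8) ✓  (c2,p5) ✗  (c2,p7) ✗  (c2,p9) ✓  (c3,p5) ✓  (c5,p8) ✗  (c6,p1) ✓  (c6,p4) ✓  (c6,p6) ✗  (c7,p1) ✓  (c7,p4) ✗  (c7,p5) ✗
Counterexamples (restrictor pairs failing the scope): 6.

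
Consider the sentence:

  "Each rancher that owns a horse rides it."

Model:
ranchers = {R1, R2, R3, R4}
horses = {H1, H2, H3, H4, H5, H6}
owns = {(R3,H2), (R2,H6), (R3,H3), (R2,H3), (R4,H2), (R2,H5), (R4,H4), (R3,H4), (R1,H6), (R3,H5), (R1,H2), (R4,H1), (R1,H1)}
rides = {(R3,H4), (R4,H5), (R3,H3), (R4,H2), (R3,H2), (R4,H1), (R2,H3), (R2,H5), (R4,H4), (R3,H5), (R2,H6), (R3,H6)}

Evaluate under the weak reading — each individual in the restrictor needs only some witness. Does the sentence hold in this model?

"it" takes "a horse" as antecedent — a donkey pronoun bound across the clause boundary.
Weak reading: every rancher r with some owns-horse has at least one owns-horse h such that rides(r,h).
Per rancher: R1:✗  R2:✓  R3:✓  R4:✓
R1 has no witness among its owns-horses.

False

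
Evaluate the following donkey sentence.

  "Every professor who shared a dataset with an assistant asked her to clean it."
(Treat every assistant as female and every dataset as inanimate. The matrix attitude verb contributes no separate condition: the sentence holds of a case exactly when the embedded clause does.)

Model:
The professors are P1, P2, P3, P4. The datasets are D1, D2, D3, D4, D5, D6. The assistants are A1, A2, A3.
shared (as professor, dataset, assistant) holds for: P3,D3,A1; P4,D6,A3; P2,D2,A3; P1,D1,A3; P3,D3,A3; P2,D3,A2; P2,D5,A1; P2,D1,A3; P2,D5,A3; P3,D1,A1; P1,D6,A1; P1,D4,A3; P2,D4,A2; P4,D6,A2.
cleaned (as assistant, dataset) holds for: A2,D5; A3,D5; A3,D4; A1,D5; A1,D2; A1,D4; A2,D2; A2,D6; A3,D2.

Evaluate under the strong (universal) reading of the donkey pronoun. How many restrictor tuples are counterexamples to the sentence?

"her" takes "an assistant" as antecedent and "it" takes "a dataset"; both are donkey pronouns co-varying with the restrictor.
Strong reading: for every (p,d,a) with shared(p,d,a), cleaned(a,d).
Restrictor triples: (P1,D1,A3)→cleaned(A3,D1) ✗  (P1,D4,A3)→cleaned(A3,D4) ✓  (P1,D6,A1)→cleaned(A1,D6) ✗  (P2,D1,A3)→cleaned(A3,D1) ✗  (P2,D2,A3)→cleaned(A3,D2) ✓  (P2,D3,A2)→cleaned(A2,D3) ✗  (P2,D4,A2)→cleaned(A2,D4) ✗  (P2,D5,A1)→cleaned(A1,D5) ✓  (P2,D5,A3)→cleaned(A3,D5) ✓  (P3,D1,A1)→cleaned(A1,D1) ✗  (P3,D3,A1)→cleaned(A1,D3) ✗  (P3,D3,A3)→cleaned(A3,D3) ✗  (P4,D6,A2)→cleaned(A2,D6) ✓  (P4,D6,A3)→cleaned(A3,D6) ✗
Counterexamples (restrictor triples failing the scope): 9.

9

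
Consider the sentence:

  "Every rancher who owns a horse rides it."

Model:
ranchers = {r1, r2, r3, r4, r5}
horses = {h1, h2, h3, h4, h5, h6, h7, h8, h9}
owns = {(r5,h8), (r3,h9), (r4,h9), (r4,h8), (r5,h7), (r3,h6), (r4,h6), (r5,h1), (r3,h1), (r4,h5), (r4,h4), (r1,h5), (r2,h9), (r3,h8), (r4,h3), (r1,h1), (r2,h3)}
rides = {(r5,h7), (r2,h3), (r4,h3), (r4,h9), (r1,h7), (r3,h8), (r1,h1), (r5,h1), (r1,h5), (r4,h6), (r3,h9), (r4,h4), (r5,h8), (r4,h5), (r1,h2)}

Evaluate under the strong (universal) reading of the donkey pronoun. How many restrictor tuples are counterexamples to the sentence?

4

"it" takes "a horse" as antecedent — a donkey pronoun bound across the clause boundary.
Strong reading: for every (r,h) with owns(r,h), rides(r,h).
Restrictor pairs: (r1,h1) ✓  (r1,h5) ✓  (r2,h3) ✓  (r2,h9) ✗  (r3,h1) ✗  (r3,h6) ✗  (r3,h8) ✓  (r3,h9) ✓  (r4,h3) ✓  (r4,h4) ✓  (r4,h5) ✓  (r4,h6) ✓  (r4,h8) ✗  (r4,h9) ✓  (r5,h1) ✓  (r5,h7) ✓  (r5,h8) ✓
Counterexamples (restrictor pairs failing the scope): 4.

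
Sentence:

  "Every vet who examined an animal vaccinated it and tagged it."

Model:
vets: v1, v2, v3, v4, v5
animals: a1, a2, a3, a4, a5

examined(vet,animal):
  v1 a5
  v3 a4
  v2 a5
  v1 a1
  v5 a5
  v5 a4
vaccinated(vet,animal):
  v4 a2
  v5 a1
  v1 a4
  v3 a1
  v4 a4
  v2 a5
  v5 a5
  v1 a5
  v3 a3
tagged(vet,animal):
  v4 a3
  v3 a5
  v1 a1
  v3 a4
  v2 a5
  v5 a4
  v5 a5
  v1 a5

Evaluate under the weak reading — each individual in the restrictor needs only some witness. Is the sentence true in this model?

"it" takes "an animal" as antecedent — a donkey pronoun bound across the clause boundary.
Weak reading: every vet v with some examined-animal has at least one examined-animal a such that vaccinated(v,a) ∧ tagged(v,a).
Per vet: v1:✓  v2:✓  v3:✗  v5:✓
v3 has no witness among its examined-animals.

False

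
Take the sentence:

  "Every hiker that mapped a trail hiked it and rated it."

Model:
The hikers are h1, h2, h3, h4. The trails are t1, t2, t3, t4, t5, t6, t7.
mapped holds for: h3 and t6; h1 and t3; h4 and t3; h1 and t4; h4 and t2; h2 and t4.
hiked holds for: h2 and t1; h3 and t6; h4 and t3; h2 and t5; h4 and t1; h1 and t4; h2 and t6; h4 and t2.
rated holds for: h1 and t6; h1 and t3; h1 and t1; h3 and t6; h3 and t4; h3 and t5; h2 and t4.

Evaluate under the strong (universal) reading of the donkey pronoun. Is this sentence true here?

"it" takes "a trail" as antecedent — a donkey pronoun bound across the clause boundary.
Strong reading: for every (h,t) with mapped(h,t), hiked(h,t) ∧ rated(h,t).
Restrictor pairs: (h1,t3) ✗  (h1,t4) ✗  (h2,t4) ✗  (h3,t6) ✓  (h4,t2) ✗  (h4,t3) ✗
Counterexample: (h1,t3) is in mapped but fails the scope.

False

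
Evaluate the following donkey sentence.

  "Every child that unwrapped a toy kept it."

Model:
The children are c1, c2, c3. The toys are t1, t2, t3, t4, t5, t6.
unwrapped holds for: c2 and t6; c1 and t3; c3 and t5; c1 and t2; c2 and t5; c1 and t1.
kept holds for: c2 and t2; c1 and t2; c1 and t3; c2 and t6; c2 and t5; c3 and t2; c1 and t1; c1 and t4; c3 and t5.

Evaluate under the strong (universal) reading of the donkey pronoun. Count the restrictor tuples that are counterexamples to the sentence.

"it" takes "a toy" as antecedent — a donkey pronoun bound across the clause boundary.
Strong reading: for every (c,t) with unwrapped(c,t), kept(c,t).
Restrictor pairs: (c1,t1) ✓  (c1,t2) ✓  (c1,t3) ✓  (c2,t5) ✓  (c2,t6) ✓  (c3,t5) ✓
Counterexamples (restrictor pairs failing the scope): 0.

0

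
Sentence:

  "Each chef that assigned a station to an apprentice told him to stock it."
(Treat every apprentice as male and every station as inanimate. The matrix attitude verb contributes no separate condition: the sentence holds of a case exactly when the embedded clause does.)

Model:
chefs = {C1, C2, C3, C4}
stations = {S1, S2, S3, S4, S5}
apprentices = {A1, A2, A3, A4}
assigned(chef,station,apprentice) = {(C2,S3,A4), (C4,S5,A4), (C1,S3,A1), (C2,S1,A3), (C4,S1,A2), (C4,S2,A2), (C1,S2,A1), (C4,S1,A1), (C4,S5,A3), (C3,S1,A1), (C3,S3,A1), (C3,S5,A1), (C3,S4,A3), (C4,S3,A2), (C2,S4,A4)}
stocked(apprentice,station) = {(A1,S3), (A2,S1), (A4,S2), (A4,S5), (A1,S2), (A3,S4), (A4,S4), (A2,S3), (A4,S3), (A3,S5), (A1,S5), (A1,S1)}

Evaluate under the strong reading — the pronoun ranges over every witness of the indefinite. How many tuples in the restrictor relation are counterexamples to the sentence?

2

"him" takes "an apprentice" as antecedent and "it" takes "a station"; both are donkey pronouns co-varying with the restrictor.
Strong reading: for every (c,s,a) with assigned(c,s,a), stocked(a,s).
Restrictor triples: (C1,S2,A1)→stocked(A1,S2) ✓  (C1,S3,A1)→stocked(A1,S3) ✓  (C2,S1,A3)→stocked(A3,S1) ✗  (C2,S3,A4)→stocked(A4,S3) ✓  (C2,S4,A4)→stocked(A4,S4) ✓  (C3,S1,A1)→stocked(A1,S1) ✓  (C3,S3,A1)→stocked(A1,S3) ✓  (C3,S4,A3)→stocked(A3,S4) ✓  (C3,S5,A1)→stocked(A1,S5) ✓  (C4,S1,A1)→stocked(A1,S1) ✓  (C4,S1,A2)→stocked(A2,S1) ✓  (C4,S2,A2)→stocked(A2,S2) ✗  (C4,S3,A2)→stocked(A2,S3) ✓  (C4,S5,A3)→stocked(A3,S5) ✓  (C4,S5,A4)→stocked(A4,S5) ✓
Counterexamples (restrictor triples failing the scope): 2.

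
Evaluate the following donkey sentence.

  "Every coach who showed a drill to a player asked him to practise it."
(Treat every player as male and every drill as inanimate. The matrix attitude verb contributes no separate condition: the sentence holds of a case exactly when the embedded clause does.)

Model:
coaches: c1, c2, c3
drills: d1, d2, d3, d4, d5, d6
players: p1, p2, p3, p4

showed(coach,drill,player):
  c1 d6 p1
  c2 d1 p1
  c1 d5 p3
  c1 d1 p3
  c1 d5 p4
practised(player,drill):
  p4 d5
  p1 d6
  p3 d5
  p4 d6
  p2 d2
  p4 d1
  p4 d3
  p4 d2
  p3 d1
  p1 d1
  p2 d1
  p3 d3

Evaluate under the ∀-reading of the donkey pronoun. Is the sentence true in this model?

True

"him" takes "a player" as antecedent and "it" takes "a drill"; both are donkey pronouns co-varying with the restrictor.
Strong reading: for every (c,d,p) with showed(c,d,p), practised(p,d).
Restrictor triples: (c1,d1,p3)→practised(p3,d1) ✓  (c1,d5,p3)→practised(p3,d5) ✓  (c1,d5,p4)→practised(p4,d5) ✓  (c1,d6,p1)→practised(p1,d6) ✓  (c2,d1,p1)→practised(p1,d1) ✓
Every restrictor triple satisfies the scope.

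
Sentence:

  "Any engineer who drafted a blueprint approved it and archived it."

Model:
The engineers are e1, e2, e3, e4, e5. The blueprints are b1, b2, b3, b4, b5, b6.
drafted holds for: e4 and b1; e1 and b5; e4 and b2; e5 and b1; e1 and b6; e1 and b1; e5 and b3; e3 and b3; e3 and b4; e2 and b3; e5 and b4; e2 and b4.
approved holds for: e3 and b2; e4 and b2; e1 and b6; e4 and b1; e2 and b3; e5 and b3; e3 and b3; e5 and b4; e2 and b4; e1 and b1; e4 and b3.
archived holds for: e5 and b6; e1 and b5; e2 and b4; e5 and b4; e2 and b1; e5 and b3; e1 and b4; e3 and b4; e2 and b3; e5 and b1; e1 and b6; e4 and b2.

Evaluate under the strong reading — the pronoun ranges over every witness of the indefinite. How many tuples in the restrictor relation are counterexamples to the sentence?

6

"it" takes "a blueprint" as antecedent — a donkey pronoun bound across the clause boundary.
Strong reading: for every (e,b) with drafted(e,b), approved(e,b) ∧ archived(e,b).
Restrictor pairs: (e1,b1) ✗  (e1,b5) ✗  (e1,b6) ✓  (e2,b3) ✓  (e2,b4) ✓  (e3,b3) ✗  (e3,b4) ✗  (e4,b1) ✗  (e4,b2) ✓  (e5,b1) ✗  (e5,b3) ✓  (e5,b4) ✓
Counterexamples (restrictor pairs failing the scope): 6.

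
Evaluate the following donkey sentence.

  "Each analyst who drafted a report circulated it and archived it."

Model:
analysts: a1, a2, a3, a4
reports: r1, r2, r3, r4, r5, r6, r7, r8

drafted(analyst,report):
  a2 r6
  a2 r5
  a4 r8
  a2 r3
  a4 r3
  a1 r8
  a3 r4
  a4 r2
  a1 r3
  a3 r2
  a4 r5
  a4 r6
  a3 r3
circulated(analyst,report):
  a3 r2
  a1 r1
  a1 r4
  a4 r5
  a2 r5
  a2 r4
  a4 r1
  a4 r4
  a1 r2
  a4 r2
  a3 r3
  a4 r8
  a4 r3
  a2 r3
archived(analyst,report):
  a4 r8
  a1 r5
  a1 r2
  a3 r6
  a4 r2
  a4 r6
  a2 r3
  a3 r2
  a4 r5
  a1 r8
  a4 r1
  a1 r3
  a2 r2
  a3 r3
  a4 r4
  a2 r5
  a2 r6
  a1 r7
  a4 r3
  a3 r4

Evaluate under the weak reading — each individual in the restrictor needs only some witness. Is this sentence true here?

False

"it" takes "a report" as antecedent — a donkey pronoun bound across the clause boundary.
Weak reading: every analyst a with some drafted-report has at least one drafted-report r such that circulated(a,r) ∧ archived(a,r).
Per analyst: a1:✗  a2:✓  a3:✓  a4:✓
a1 has no witness among its drafted-reports.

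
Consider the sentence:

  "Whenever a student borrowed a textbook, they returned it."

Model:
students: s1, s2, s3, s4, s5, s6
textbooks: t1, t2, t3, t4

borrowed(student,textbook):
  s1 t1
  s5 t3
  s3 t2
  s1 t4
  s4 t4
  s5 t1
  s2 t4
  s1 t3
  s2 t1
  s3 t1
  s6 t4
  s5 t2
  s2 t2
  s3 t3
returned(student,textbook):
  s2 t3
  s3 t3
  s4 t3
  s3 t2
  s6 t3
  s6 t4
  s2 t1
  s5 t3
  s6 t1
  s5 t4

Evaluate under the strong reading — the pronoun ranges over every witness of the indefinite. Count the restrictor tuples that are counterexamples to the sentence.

9

"it" takes "a textbook" as antecedent — a donkey pronoun bound across the clause boundary.
Strong reading: for every (s,t) with borrowed(s,t), returned(s,t).
Restrictor pairs: (s1,t1) ✗  (s1,t3) ✗  (s1,t4) ✗  (s2,t1) ✓  (s2,t2) ✗  (s2,t4) ✗  (s3,t1) ✗  (s3,t2) ✓  (s3,t3) ✓  (s4,t4) ✗  (s5,t1) ✗  (s5,t2) ✗  (s5,t3) ✓  (s6,t4) ✓
Counterexamples (restrictor pairs failing the scope): 9.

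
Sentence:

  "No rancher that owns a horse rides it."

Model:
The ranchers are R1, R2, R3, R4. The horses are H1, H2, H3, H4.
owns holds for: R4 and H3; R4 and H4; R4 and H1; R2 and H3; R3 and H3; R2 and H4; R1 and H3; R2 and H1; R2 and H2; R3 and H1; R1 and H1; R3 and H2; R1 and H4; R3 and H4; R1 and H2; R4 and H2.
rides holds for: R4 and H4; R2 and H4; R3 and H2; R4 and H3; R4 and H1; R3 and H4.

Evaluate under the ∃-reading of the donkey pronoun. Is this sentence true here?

"it" takes "a horse" as antecedent — a donkey pronoun bound across the clause boundary.
Truth condition: for no (r,h) with owns(r,h) does rides(r,h) hold.
Restrictor pairs — does the scope hold? (R1,H1):fails  (R1,H2):fails  (R1,H3):fails  (R1,H4):fails  (R2,H1):fails  (R2,H2):fails  (R2,H3):fails  (R2,H4):holds  (R3,H1):fails  (R3,H2):holds  (R3,H3):fails  (R3,H4):holds  (R4,H1):holds  (R4,H2):fails  (R4,H3):holds  (R4,H4):holds
Scope holds for 6 pair(s), so the sentence is false.

False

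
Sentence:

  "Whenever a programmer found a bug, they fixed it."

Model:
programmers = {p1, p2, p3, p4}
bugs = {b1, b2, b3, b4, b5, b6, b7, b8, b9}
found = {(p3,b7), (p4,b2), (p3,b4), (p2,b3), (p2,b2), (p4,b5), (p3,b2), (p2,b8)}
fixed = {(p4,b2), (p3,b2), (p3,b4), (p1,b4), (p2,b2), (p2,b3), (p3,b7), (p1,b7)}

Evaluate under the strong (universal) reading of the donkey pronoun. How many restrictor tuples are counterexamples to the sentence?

2

"it" takes "a bug" as antecedent — a donkey pronoun bound across the clause boundary.
Strong reading: for every (p,b) with found(p,b), fixed(p,b).
Restrictor pairs: (p2,b2) ✓  (p2,b3) ✓  (p2,b8) ✗  (p3,b2) ✓  (p3,b4) ✓  (p3,b7) ✓  (p4,b2) ✓  (p4,b5) ✗
Counterexamples (restrictor pairs failing the scope): 2.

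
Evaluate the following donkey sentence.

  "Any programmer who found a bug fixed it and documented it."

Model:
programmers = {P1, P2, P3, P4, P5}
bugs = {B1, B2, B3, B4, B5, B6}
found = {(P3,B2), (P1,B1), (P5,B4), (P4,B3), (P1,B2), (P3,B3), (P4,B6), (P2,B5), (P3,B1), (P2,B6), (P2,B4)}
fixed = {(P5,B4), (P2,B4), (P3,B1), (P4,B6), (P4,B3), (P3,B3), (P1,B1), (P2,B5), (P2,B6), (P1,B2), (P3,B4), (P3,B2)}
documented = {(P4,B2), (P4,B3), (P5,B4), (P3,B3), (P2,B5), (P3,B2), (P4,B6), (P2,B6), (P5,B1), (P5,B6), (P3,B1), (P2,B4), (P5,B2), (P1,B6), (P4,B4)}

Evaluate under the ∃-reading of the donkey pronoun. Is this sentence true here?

False

"it" takes "a bug" as antecedent — a donkey pronoun bound across the clause boundary.
Weak reading: every programmer p with some found-bug has at least one found-bug b such that fixed(p,b) ∧ documented(p,b).
Per programmer: P1:✗  P2:✓  P3:✓  P4:✓  P5:✓
P1 has no witness among its found-bugs.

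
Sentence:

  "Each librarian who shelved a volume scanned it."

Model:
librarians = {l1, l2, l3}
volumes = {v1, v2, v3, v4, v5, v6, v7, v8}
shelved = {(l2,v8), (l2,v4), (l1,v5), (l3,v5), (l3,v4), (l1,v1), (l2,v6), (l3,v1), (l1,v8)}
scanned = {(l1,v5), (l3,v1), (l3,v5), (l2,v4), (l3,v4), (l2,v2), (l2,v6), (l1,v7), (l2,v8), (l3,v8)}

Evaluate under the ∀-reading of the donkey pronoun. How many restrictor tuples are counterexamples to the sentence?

"it" takes "a volume" as antecedent — a donkey pronoun bound across the clause boundary.
Strong reading: for every (l,v) with shelved(l,v), scanned(l,v).
Restrictor pairs: (l1,v1) ✗  (l1,v5) ✓  (l1,v8) ✗  (l2,v4) ✓  (l2,v6) ✓  (l2,v8) ✓  (l3,v1) ✓  (l3,v4) ✓  (l3,v5) ✓
Counterexamples (restrictor pairs failing the scope): 2.

2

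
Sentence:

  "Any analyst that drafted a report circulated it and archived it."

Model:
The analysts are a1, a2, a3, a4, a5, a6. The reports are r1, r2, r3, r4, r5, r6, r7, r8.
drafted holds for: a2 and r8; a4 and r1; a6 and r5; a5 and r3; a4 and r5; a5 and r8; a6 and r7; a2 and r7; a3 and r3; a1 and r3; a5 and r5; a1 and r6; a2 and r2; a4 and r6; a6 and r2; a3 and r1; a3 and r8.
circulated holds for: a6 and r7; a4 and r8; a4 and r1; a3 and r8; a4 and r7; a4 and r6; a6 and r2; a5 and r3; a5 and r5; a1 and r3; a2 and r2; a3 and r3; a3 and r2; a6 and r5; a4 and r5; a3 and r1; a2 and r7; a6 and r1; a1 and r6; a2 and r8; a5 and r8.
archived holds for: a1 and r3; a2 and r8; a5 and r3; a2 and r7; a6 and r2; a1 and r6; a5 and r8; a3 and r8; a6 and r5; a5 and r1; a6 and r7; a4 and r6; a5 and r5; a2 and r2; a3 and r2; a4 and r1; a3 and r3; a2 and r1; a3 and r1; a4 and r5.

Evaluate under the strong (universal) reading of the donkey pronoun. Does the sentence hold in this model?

"it" takes "a report" as antecedent — a donkey pronoun bound across the clause boundary.
Strong reading: for every (a,r) with drafted(a,r), circulated(a,r) ∧ archived(a,r).
Restrictor pairs: (a1,r3) ✓  (a1,r6) ✓  (a2,r2) ✓  (a2,r7) ✓  (a2,r8) ✓  (a3,r1) ✓  (a3,r3) ✓  (a3,r8) ✓  (a4,r1) ✓  (a4,r5) ✓  (a4,r6) ✓  (a5,r3) ✓  (a5,r5) ✓  (a5,r8) ✓  (a6,r2) ✓  (a6,r5) ✓  (a6,r7) ✓
Every restrictor pair satisfies the scope.

True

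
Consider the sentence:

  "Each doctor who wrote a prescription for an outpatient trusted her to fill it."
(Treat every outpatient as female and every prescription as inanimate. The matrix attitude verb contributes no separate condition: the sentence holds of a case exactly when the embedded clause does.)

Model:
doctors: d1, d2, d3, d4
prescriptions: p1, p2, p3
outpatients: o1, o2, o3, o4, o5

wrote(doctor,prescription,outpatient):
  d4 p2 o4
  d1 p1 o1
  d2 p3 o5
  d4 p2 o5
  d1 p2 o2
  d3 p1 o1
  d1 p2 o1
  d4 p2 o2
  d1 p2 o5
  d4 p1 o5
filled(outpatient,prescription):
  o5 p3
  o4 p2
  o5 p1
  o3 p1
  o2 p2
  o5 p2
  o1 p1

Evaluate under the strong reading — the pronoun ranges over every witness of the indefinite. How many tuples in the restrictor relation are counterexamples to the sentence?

1

"her" takes "an outpatient" as antecedent and "it" takes "a prescription"; both are donkey pronouns co-varying with the restrictor.
Strong reading: for every (d,p,o) with wrote(d,p,o), filled(o,p).
Restrictor triples: (d1,p1,o1)→filled(o1,p1) ✓  (d1,p2,o1)→filled(o1,p2) ✗  (d1,p2,o2)→filled(o2,p2) ✓  (d1,p2,o5)→filled(o5,p2) ✓  (d2,p3,o5)→filled(o5,p3) ✓  (d3,p1,o1)→filled(o1,p1) ✓  (d4,p1,o5)→filled(o5,p1) ✓  (d4,p2,o2)→filled(o2,p2) ✓  (d4,p2,o4)→filled(o4,p2) ✓  (d4,p2,o5)→filled(o5,p2) ✓
Counterexamples (restrictor triples failing the scope): 1.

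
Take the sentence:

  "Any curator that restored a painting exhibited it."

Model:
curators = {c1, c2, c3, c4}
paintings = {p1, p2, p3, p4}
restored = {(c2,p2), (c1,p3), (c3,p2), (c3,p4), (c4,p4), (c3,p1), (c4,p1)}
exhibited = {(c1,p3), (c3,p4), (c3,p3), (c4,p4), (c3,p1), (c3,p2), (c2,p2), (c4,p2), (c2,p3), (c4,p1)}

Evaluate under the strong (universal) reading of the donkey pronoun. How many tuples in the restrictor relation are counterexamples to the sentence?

"it" takes "a painting" as antecedent — a donkey pronoun bound across the clause boundary.
Strong reading: for every (c,p) with restored(c,p), exhibited(c,p).
Restrictor pairs: (c1,p3) ✓  (c2,p2) ✓  (c3,p1) ✓  (c3,p2) ✓  (c3,p4) ✓  (c4,p1) ✓  (c4,p4) ✓
Counterexamples (restrictor pairs failing the scope): 0.

0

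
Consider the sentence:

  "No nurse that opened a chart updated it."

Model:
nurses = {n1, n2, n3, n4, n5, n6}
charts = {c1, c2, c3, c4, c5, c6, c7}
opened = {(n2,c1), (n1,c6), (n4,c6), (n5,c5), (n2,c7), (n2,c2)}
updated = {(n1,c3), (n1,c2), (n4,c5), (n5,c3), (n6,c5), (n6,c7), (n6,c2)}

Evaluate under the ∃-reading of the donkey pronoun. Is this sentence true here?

True

"it" takes "a chart" as antecedent — a donkey pronoun bound across the clause boundary.
Truth condition: for no (n,c) with opened(n,c) does updated(n,c) hold.
Restrictor pairs — does the scope hold? (n1,c6):fails  (n2,c1):fails  (n2,c2):fails  (n2,c7):fails  (n4,c6):fails  (n5,c5):fails
Scope holds for no restrictor pair, so the sentence is true.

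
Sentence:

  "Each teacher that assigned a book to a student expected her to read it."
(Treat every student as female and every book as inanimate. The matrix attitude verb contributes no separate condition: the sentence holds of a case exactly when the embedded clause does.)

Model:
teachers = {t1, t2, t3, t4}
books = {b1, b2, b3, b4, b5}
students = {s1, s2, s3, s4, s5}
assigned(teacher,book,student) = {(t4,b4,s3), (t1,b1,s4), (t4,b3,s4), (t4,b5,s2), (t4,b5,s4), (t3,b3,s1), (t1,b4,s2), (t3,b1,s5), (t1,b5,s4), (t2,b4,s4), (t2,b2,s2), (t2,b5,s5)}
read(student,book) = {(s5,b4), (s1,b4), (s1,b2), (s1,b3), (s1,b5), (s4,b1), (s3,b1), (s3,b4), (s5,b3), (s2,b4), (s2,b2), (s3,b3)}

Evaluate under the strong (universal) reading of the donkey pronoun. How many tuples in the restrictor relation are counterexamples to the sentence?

"her" takes "a student" as antecedent and "it" takes "a book"; both are donkey pronouns co-varying with the restrictor.
Strong reading: for every (t,b,s) with assigned(t,b,s), read(s,b).
Restrictor triples: (t1,b1,s4)→read(s4,b1) ✓  (t1,b4,s2)→read(s2,b4) ✓  (t1,b5,s4)→read(s4,b5) ✗  (t2,b2,s2)→read(s2,b2) ✓  (t2,b4,s4)→read(s4,b4) ✗  (t2,b5,s5)→read(s5,b5) ✗  (t3,b1,s5)→read(s5,b1) ✗  (t3,b3,s1)→read(s1,b3) ✓  (t4,b3,s4)→read(s4,b3) ✗  (t4,b4,s3)→read(s3,b4) ✓  (t4,b5,s2)→read(s2,b5) ✗  (t4,b5,s4)→read(s4,b5) ✗
Counterexamples (restrictor triples failing the scope): 7.

7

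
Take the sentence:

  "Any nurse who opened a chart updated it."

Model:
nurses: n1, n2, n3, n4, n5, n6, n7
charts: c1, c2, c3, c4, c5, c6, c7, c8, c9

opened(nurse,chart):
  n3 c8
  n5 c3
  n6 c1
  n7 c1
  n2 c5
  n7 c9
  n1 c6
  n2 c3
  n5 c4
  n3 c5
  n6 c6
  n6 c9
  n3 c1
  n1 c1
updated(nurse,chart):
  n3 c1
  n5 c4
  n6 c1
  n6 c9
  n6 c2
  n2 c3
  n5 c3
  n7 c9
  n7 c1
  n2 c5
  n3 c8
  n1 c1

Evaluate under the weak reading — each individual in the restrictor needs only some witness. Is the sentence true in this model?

"it" takes "a chart" as antecedent — a donkey pronoun bound across the clause boundary.
Weak reading: every nurse n with some opened-chart has at least one opened-chart c such that updated(n,c).
Per nurse: n1:✓  n2:✓  n3:✓  n5:✓  n6:✓  n7:✓
Every nurse in the restrictor has a witness.

True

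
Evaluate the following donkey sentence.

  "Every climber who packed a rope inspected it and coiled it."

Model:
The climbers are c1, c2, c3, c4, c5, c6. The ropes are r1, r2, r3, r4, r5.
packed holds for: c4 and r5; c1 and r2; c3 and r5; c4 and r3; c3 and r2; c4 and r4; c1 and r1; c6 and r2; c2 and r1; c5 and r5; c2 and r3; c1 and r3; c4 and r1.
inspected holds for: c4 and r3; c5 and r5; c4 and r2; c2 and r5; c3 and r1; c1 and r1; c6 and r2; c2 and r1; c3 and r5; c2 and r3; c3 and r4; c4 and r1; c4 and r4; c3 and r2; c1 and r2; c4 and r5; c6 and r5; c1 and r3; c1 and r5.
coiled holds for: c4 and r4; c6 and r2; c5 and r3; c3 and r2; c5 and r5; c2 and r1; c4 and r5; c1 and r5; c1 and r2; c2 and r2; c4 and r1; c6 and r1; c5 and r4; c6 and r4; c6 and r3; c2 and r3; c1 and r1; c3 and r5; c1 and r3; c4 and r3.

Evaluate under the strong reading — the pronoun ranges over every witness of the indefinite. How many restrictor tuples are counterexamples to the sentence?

"it" takes "a rope" as antecedent — a donkey pronoun bound across the clause boundary.
Strong reading: for every (c,r) with packed(c,r), inspected(c,r) ∧ coiled(c,r).
Restrictor pairs: (c1,r1) ✓  (c1,r2) ✓  (c1,r3) ✓  (c2,r1) ✓  (c2,r3) ✓  (c3,r2) ✓  (c3,r5) ✓  (c4,r1) ✓  (c4,r3) ✓  (c4,r4) ✓  (c4,r5) ✓  (c5,r5) ✓  (c6,r2) ✓
Counterexamples (restrictor pairs failing the scope): 0.

0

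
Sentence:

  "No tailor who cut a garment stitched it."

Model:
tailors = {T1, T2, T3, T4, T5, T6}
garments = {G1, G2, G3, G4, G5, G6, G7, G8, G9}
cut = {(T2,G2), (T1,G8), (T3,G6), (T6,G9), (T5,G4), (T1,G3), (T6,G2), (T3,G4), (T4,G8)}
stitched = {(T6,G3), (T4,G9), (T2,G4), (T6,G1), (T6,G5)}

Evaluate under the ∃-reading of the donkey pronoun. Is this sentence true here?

"it" takes "a garment" as antecedent — a donkey pronoun bound across the clause boundary.
Truth condition: for no (t,g) with cut(t,g) does stitched(t,g) hold.
Restrictor pairs — does the scope hold? (T1,G3):fails  (T1,G8):fails  (T2,G2):fails  (T3,G4):fails  (T3,G6):fails  (T4,G8):fails  (T5,G4):fails  (T6,G2):fails  (T6,G9):fails
Scope holds for no restrictor pair, so the sentence is true.

True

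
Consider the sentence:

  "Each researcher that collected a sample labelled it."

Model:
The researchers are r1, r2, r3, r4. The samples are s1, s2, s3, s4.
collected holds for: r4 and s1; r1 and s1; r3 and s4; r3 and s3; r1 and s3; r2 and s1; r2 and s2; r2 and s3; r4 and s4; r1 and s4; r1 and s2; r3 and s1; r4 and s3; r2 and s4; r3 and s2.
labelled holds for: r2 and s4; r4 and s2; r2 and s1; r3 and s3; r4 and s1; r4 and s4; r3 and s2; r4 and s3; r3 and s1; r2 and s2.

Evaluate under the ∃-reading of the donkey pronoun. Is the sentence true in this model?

False

"it" takes "a sample" as antecedent — a donkey pronoun bound across the clause boundary.
Weak reading: every researcher r with some collected-sample has at least one collected-sample s such that labelled(r,s).
Per researcher: r1:✗  r2:✓  r3:✓  r4:✓
r1 has no witness among its collected-samples.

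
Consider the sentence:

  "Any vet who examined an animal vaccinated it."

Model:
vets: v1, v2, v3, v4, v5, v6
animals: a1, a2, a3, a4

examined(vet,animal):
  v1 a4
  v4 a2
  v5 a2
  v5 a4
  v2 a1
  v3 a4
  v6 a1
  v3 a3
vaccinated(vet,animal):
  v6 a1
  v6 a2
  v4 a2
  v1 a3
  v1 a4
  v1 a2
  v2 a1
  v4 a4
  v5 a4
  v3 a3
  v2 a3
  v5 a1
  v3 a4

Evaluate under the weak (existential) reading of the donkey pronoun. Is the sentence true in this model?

True

"it" takes "an animal" as antecedent — a donkey pronoun bound across the clause boundary.
Weak reading: every vet v with some examined-animal has at least one examined-animal a such that vaccinated(v,a).
Per vet: v1:✓  v2:✓  v3:✓  v4:✓  v5:✓  v6:✓
Every vet in the restrictor has a witness.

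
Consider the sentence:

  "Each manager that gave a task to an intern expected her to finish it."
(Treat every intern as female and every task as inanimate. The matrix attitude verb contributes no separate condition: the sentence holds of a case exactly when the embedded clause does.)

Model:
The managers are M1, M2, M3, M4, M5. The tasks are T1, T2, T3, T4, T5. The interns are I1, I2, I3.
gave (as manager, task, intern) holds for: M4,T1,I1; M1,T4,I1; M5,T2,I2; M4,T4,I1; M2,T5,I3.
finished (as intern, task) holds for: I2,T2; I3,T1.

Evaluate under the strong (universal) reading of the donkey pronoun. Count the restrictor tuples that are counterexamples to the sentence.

4

"her" takes "an intern" as antecedent and "it" takes "a task"; both are donkey pronouns co-varying with the restrictor.
Strong reading: for every (m,t,i) with gave(m,t,i), finished(i,t).
Restrictor triples: (M1,T4,I1)→finished(I1,T4) ✗  (M2,T5,I3)→finished(I3,T5) ✗  (M4,T1,I1)→finished(I1,T1) ✗  (M4,T4,I1)→finished(I1,T4) ✗  (M5,T2,I2)→finished(I2,T2) ✓
Counterexamples (restrictor triples failing the scope): 4.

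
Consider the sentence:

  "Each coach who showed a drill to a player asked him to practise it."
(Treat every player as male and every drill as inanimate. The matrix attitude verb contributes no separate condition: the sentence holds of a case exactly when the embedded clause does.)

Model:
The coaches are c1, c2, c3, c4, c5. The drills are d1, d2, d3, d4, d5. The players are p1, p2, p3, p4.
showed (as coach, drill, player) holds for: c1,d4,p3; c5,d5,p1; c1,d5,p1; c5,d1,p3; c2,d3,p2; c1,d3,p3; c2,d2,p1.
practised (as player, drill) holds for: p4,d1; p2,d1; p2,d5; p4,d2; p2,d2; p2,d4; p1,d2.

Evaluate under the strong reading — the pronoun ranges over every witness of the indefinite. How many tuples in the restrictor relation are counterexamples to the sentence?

"him" takes "a player" as antecedent and "it" takes "a drill"; both are donkey pronouns co-varying with the restrictor.
Strong reading: for every (c,d,p) with showed(c,d,p), practised(p,d).
Restrictor triples: (c1,d3,p3)→practised(p3,d3) ✗  (c1,d4,p3)→practised(p3,d4) ✗  (c1,d5,p1)→practised(p1,d5) ✗  (c2,d2,p1)→practised(p1,d2) ✓  (c2,d3,p2)→practised(p2,d3) ✗  (c5,d1,p3)→practised(p3,d1) ✗  (c5,d5,p1)→practised(p1,d5) ✗
Counterexamples (restrictor triples failing the scope): 6.

6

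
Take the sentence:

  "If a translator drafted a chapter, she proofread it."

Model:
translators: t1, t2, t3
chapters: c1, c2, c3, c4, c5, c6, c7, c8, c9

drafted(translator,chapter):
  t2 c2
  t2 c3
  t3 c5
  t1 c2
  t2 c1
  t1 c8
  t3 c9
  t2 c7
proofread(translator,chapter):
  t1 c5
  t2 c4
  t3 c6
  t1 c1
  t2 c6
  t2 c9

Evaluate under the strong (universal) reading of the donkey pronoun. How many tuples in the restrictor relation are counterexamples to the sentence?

8

"it" takes "a chapter" as antecedent — a donkey pronoun bound across the clause boundary.
Strong reading: for every (t,c) with drafted(t,c), proofread(t,c).
Restrictor pairs: (t1,c2) ✗  (t1,c8) ✗  (t2,c1) ✗  (t2,c2) ✗  (t2,c3) ✗  (t2,c7) ✗  (t3,c5) ✗  (t3,c9) ✗
Counterexamples (restrictor pairs failing the scope): 8.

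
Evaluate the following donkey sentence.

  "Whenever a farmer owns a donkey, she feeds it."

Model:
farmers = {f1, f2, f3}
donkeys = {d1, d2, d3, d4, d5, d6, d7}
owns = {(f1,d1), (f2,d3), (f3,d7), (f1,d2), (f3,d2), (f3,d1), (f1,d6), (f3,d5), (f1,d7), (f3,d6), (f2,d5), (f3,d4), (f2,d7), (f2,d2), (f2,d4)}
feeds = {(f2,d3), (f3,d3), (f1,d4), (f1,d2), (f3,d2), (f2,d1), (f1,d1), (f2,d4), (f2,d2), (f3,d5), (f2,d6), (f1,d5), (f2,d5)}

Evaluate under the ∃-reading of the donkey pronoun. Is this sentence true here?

True

"it" takes "a donkey" as antecedent — a donkey pronoun bound across the clause boundary.
Weak reading: every farmer f with some owns-donkey has at least one owns-donkey d such that feeds(f,d).
Per farmer: f1:✓  f2:✓  f3:✓
Every farmer in the restrictor has a witness.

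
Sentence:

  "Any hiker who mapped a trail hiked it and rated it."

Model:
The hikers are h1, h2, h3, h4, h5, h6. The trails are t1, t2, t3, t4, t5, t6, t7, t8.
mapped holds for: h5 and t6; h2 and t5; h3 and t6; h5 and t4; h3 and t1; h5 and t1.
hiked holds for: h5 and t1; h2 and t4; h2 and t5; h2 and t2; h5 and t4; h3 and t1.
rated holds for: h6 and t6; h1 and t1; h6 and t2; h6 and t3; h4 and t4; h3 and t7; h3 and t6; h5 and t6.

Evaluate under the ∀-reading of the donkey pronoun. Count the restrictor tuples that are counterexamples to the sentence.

"it" takes "a trail" as antecedent — a donkey pronoun bound across the clause boundary.
Strong reading: for every (h,t) with mapped(h,t), hiked(h,t) ∧ rated(h,t).
Restrictor pairs: (h2,t5) ✗  (h3,t1) ✗  (h3,t6) ✗  (h5,t1) ✗  (h5,t4) ✗  (h5,t6) ✗
Counterexamples (restrictor pairs failing the scope): 6.

6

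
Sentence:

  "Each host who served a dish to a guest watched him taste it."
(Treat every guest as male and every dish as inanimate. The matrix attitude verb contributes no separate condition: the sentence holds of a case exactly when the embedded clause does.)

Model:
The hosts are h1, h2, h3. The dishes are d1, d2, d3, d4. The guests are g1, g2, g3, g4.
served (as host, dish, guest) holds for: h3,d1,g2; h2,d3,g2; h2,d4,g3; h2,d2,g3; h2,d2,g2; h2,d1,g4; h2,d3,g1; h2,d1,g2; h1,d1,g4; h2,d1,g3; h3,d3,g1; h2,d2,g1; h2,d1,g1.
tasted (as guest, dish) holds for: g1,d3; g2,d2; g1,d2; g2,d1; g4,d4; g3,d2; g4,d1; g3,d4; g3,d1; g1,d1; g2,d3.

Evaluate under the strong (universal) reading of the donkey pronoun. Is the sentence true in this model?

"him" takes "a guest" as antecedent and "it" takes "a dish"; both are donkey pronouns co-varying with the restrictor.
Strong reading: for every (h,d,g) with served(h,d,g), tasted(g,d).
Restrictor triples: (h1,d1,g4)→tasted(g4,d1) ✓  (h2,d1,g1)→tasted(g1,d1) ✓  (h2,d1,g2)→tasted(g2,d1) ✓  (h2,d1,g3)→tasted(g3,d1) ✓  (h2,d1,g4)→tasted(g4,d1) ✓  (h2,d2,g1)→tasted(g1,d2) ✓  (h2,d2,g2)→tasted(g2,d2) ✓  (h2,d2,g3)→tasted(g3,d2) ✓  (h2,d3,g1)→tasted(g1,d3) ✓  (h2,d3,g2)→tasted(g2,d3) ✓  (h2,d4,g3)→tasted(g3,d4) ✓  (h3,d1,g2)→tasted(g2,d1) ✓  (h3,d3,g1)→tasted(g1,d3) ✓
Every restrictor triple satisfies the scope.

True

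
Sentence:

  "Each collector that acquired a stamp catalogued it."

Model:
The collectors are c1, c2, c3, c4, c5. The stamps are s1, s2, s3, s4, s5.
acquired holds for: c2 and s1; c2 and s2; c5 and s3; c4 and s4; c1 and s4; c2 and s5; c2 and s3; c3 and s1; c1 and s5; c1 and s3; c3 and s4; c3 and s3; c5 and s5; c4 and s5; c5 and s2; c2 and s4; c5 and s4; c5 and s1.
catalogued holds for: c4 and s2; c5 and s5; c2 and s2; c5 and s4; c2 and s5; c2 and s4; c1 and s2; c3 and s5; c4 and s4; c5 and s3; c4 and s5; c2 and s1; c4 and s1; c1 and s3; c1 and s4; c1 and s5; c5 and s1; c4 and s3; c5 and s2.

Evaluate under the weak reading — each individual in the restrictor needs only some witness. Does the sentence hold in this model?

"it" takes "a stamp" as antecedent — a donkey pronoun bound across the clause boundary.
Weak reading: every collector c with some acquired-stamp has at least one acquired-stamp s such that catalogued(c,s).
Per collector: c1:✓  c2:✓  c3:✗  c4:✓  c5:✓
c3 has no witness among its acquired-stamps.

False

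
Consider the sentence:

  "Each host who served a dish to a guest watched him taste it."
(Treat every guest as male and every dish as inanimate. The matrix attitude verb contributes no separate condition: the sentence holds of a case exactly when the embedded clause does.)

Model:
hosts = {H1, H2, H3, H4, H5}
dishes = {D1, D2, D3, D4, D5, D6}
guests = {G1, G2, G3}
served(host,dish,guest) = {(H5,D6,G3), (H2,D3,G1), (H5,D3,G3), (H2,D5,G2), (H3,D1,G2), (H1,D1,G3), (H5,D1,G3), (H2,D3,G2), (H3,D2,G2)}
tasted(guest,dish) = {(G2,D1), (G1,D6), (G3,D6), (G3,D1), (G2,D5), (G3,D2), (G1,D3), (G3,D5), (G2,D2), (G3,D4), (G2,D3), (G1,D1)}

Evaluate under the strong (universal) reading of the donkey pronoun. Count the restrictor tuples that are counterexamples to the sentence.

1

"him" takes "a guest" as antecedent and "it" takes "a dish"; both are donkey pronouns co-varying with the restrictor.
Strong reading: for every (h,d,g) with served(h,d,g), tasted(g,d).
Restrictor triples: (H1,D1,G3)→tasted(G3,D1) ✓  (H2,D3,G1)→tasted(G1,D3) ✓  (H2,D3,G2)→tasted(G2,D3) ✓  (H2,D5,G2)→tasted(G2,D5) ✓  (H3,D1,G2)→tasted(G2,D1) ✓  (H3,D2,G2)→tasted(G2,D2) ✓  (H5,D1,G3)→tasted(G3,D1) ✓  (H5,D3,G3)→tasted(G3,D3) ✗  (H5,D6,G3)→tasted(G3,D6) ✓
Counterexamples (restrictor triples failing the scope): 1.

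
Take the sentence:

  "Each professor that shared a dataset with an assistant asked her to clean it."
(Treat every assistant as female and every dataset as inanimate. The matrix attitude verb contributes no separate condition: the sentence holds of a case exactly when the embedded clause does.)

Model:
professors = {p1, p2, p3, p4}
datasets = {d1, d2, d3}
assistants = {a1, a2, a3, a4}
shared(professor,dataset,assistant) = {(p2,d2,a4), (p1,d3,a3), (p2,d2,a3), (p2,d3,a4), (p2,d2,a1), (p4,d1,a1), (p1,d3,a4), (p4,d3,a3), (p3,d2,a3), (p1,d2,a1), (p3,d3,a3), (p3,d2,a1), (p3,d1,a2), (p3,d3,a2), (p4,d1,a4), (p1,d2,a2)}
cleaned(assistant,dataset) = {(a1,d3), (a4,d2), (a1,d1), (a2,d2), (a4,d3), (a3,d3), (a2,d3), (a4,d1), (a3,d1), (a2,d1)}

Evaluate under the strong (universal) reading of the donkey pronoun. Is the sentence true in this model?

False

"her" takes "an assistant" as antecedent and "it" takes "a dataset"; both are donkey pronouns co-varying with the restrictor.
Strong reading: for every (p,d,a) with shared(p,d,a), cleaned(a,d).
Restrictor triples: (p1,d2,a1)→cleaned(a1,d2) ✗  (p1,d2,a2)→cleaned(a2,d2) ✓  (p1,d3,a3)→cleaned(a3,d3) ✓  (p1,d3,a4)→cleaned(a4,d3) ✓  (p2,d2,a1)→cleaned(a1,d2) ✗  (p2,d2,a3)→cleaned(a3,d2) ✗  (p2,d2,a4)→cleaned(a4,d2) ✓  (p2,d3,a4)→cleaned(a4,d3) ✓  (p3,d1,a2)→cleaned(a2,d1) ✓  (p3,d2,a1)→cleaned(a1,d2) ✗  (p3,d2,a3)→cleaned(a3,d2) ✗  (p3,d3,a2)→cleaned(a2,d3) ✓  (p3,d3,a3)→cleaned(a3,d3) ✓  (p4,d1,a1)→cleaned(a1,d1) ✓  (p4,d1,a4)→cleaned(a4,d1) ✓  (p4,d3,a3)→cleaned(a3,d3) ✓
Counterexample: (p1,d2,a1) — cleaned(a1,d2) does not hold.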